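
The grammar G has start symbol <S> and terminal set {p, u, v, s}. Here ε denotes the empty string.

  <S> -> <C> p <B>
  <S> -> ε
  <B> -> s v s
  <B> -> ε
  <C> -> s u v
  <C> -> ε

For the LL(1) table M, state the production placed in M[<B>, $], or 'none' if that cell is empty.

<B> -> ε

FIRST(<B>): from <B>->s v s we get {s}; from <B>->ε we get {ε}. So FIRST(<B>) = {ε, s}.
FIRST(<C>): from <C>->s u v we get {s}; from <C>->ε we get {ε}. So FIRST(<C>) = {ε, s}.
FIRST(<S>): from <S>-><C> p <B> we get {p, s}; from <S>->ε we get {ε}. So FIRST(<S>) = {ε, p, s}.
FOLLOW(<S>) includes $ since <S> is the start symbol.
FOLLOW(<S>): <S> appears on no right-hand side. Thus FOLLOW(<S>) = {$}.
FOLLOW(<B>): in <S>-><C> p <B>, the suffix after <B> is empty, so FOLLOW(<B>) ⊇ FOLLOW(<S>) = {$}. Thus FOLLOW(<B>) = {$}.
For <B> -> s v s: FIRST(s v s) = {s}, so it goes in M[<B>, t] for t ∈ {s}.
For <B> -> ε: FIRST(ε) = {ε}, so it goes in M[<B>, t] for t ∈ {}; since ε ∈ FIRST, also for every t ∈ FOLLOW(<B>) = {$}.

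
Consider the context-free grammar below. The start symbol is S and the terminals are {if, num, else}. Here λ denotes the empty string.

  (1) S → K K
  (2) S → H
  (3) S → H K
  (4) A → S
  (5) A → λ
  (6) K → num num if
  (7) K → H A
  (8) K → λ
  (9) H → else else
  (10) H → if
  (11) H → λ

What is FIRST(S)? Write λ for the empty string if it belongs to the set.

FIRST(H): from H→else else we get {else}; from H→if we get {if}; from H→λ we get {λ}. So FIRST(H) = {λ, else, if}.
FIRST(S): from S→K K we get {λ, else, if, num}; from S→H we get {λ, else, if}; from S→H K we get {λ, else, if, num}. So FIRST(S) = {λ, else, if, num}.
FIRST(A): from A→S we get {λ, else, if, num}; from A→λ we get {λ}. So FIRST(A) = {λ, else, if, num}.
FIRST(K): from K→num num if we get {num}; from K→H A we get {λ, else, if, num}; from K→λ we get {λ}. So FIRST(K) = {λ, else, if, num}.

{λ, else, if, num}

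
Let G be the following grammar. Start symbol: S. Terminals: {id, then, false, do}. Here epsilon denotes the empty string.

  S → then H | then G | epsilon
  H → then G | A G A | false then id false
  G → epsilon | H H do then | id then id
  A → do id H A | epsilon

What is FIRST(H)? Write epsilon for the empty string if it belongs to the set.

FIRST(S): from S→then H we get {then}; from S→then G we get {then}; from S→epsilon we get {epsilon}. So FIRST(S) = {epsilon, then}.
FIRST(A): from A→do id H A we get {do}; from A→epsilon we get {epsilon}. So FIRST(A) = {epsilon, do}.
FIRST(H): from H→then G we get {then}; from H→A G A we get {epsilon, do, false, id, then}; from H→false then id false we get {false}. So FIRST(H) = {epsilon, do, false, id, then}.
FIRST(G): from G→epsilon we get {epsilon}; from G→H H do then we get {do, false, id, then}; from G→id then id we get {id}. So FIRST(G) = {epsilon, do, false, id, then}.

{epsilon, do, false, id, then}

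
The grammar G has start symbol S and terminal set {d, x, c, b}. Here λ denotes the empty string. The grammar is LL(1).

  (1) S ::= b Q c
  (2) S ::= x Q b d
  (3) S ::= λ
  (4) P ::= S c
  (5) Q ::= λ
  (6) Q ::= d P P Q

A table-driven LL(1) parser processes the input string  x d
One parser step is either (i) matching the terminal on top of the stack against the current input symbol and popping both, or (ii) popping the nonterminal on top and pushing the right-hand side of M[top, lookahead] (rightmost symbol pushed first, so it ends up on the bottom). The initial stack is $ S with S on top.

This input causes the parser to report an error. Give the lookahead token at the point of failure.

$

step 1: stack=$ S  input=x d $  — expand S ::= x Q b d
step 2: stack=$ d b Q x  input=x d $  — match x
step 3: stack=$ d b Q  input=d $  — expand Q ::= d P P Q
step 4: stack=$ d b Q P P d  input=d $  — match d
step 5: stack=$ d b Q P P  input=$  — error: M[P, $] is empty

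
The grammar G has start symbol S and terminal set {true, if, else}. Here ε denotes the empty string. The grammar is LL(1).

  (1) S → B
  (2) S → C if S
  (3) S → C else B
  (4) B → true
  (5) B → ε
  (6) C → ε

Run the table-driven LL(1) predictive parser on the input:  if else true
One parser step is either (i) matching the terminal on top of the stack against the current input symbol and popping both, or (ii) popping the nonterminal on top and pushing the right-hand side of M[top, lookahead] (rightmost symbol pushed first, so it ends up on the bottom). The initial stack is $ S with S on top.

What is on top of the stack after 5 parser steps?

step 1: stack=$ S  input=if else true $  — expand S → C if S
step 2: stack=$ S if C  input=if else true $  — expand C → ε
step 3: stack=$ S if  input=if else true $  — match if
step 4: stack=$ S  input=else true $  — expand S → C else B
step 5: stack=$ B else C  input=else true $  — expand C → ε
Stack after step 5: $ B else (top = else).

else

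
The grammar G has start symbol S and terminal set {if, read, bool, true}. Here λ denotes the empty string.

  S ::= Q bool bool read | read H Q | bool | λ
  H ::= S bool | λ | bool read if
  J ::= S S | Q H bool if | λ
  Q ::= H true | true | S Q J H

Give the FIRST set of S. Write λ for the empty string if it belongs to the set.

{λ, bool, read, true}

FIRST(S): from S::=Q bool bool read we get {bool, read, true}; from S::=read H Q we get {read}; from S::=bool we get {bool}; from S::=λ we get {λ}. So FIRST(S) = {λ, bool, read, true}.
FIRST(H): from H::=S bool we get {bool, read, true}; from H::=λ we get {λ}; from H::=bool read if we get {bool}. So FIRST(H) = {λ, bool, read, true}.
FIRST(Q): from Q::=H true we get {bool, read, true}; from Q::=true we get {true}; from Q::=S Q J H we get {bool, read, true}. So FIRST(Q) = {bool, read, true}.
FIRST(J): from J::=S S we get {λ, bool, read, true}; from J::=Q H bool if we get {bool, read, true}; from J::=λ we get {λ}. So FIRST(J) = {λ, bool, read, true}.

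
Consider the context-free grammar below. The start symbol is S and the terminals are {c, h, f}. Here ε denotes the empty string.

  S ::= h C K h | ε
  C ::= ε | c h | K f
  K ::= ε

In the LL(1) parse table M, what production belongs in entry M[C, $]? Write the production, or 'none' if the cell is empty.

none

FIRST(S): from S::=h C K h we get {h}; from S::=ε we get {ε}. So FIRST(S) = {ε, h}.
FIRST(K): from K::=ε we get {ε}. So FIRST(K) = {ε}.
FIRST(C): from C::=ε we get {ε}; from C::=c h we get {c}; from C::=K f we get {f}. So FIRST(C) = {ε, c, f}.
FOLLOW(S) includes $ since S is the start symbol.
FOLLOW(C): in S::=h C K h, C is followed by K h with FIRST {h}. Thus FOLLOW(C) = {h}.
For C ::= ε: FIRST(ε) = {ε}, so it goes in M[C, t] for t ∈ {}; since ε ∈ FIRST, also for every t ∈ FOLLOW(C) = {h}.
For C ::= c h: FIRST(c h) = {c}, so it goes in M[C, t] for t ∈ {c}.
For C ::= K f: FIRST(K f) = {f}, so it goes in M[C, t] for t ∈ {f}.
None of these place a production in M[C, $].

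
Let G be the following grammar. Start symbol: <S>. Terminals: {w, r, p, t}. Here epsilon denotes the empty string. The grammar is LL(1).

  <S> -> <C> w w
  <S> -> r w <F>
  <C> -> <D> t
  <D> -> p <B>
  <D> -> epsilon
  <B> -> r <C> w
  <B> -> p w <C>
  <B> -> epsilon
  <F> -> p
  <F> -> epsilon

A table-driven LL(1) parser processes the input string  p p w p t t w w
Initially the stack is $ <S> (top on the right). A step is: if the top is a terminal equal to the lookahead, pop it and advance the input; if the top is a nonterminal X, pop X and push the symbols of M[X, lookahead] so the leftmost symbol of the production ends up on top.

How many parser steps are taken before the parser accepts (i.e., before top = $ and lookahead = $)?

      Stack            Input              Action
   1  $ <S>            p p w p t t w w $  expand <S> -> <C> w w
   2  $ w w <C>        p p w p t t w w $  expand <C> -> <D> t
   3  $ w w t <D>      p p w p t t w w $  expand <D> -> p <B>
   4  $ w w t <B> p    p p w p t t w w $  match p
   5  $ w w t <B>      p w p t t w w $    expand <B> -> p w <C>
   6  $ w w t <C> w p  p w p t t w w $    match p
   7  $ w w t <C> w    w p t t w w $      match w
   8  $ w w t <C>      p t t w w $        expand <C> -> <D> t
   9  $ w w t t <D>    p t t w w $        expand <D> -> p <B>
  10  $ w w t t <B> p  p t t w w $        match p
  11  $ w w t t <B>    t t w w $          expand <B> -> epsilon
  12  $ w w t t        t t w w $          match t
  13  $ w w t          t w w $            match t
  14  $ w w            w w $              match w
  15  $ w              w $                match w
Accept reached after 15 steps.

15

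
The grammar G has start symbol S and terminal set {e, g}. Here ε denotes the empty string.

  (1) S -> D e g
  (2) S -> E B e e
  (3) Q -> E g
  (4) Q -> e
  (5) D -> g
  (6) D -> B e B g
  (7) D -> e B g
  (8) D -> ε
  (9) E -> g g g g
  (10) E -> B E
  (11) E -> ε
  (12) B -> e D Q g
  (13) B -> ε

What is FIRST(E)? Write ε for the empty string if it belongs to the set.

FIRST(B) = {ε, e}
FIRST(D) = {ε, e, g}  (via B e B g)
FIRST(E) = {ε, e, g}  (via B E)
FIRST(S) = {e, g}  (via D e g, E B e e)
FIRST(Q) = {e, g}  (via E g)

{ε, e, g}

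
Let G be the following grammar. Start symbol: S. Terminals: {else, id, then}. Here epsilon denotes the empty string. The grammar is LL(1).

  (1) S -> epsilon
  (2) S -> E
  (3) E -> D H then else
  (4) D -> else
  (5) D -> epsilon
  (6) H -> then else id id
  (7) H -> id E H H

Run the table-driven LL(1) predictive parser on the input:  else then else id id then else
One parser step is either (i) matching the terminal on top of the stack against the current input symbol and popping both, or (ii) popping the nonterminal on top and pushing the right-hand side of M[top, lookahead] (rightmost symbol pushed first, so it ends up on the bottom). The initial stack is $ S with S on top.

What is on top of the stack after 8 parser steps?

step 1: stack=$ S  input=else then else id id then else $  — expand S -> E
step 2: stack=$ E  input=else then else id id then else $  — expand E -> D H then else
step 3: stack=$ else then H D  input=else then else id id then else $  — expand D -> else
step 4: stack=$ else then H else  input=else then else id id then else $  — match else
step 5: stack=$ else then H  input=then else id id then else $  — expand H -> then else id id
step 6: stack=$ else then id id else then  input=then else id id then else $  — match then
step 7: stack=$ else then id id else  input=else id id then else $  — match else
step 8: stack=$ else then id id  input=id id then else $  — match id
Stack after step 8: $ else then id (top = id).

id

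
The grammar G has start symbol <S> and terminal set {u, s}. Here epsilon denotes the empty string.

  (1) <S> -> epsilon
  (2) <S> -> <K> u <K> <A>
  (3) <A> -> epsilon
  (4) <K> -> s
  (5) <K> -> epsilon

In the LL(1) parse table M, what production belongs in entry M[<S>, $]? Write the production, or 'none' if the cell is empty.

<S> -> epsilon

FIRST(<A>) = {epsilon}
FIRST(<K>) = {epsilon, s}
FIRST(<S>) = {epsilon, s, u}  (via <K> u <K> <A>)
FOLLOW(<S>) includes $ since <S> is the start symbol.
FOLLOW(<S>): <S> appears on no right-hand side. Thus FOLLOW(<S>) = {$}.
For <S> -> epsilon: FIRST(epsilon) = {epsilon}, so it goes in M[<S>, t] for t ∈ {}; since epsilon ∈ FIRST, also for every t ∈ FOLLOW(<S>) = {$}.
For <S> -> <K> u <K> <A>: FIRST(<K> u <K> <A>) = {s, u}, so it goes in M[<S>, t] for t ∈ {s, u}.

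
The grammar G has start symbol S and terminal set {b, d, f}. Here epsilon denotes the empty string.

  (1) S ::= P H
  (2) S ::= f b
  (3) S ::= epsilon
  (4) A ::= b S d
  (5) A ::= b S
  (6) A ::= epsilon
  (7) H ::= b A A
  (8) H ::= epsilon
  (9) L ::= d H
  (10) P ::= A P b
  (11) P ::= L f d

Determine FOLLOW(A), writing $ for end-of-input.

FIRST(A): from A::=b S d we get {b}; from A::=b S we get {b}; from A::=epsilon we get {epsilon}. So FIRST(A) = {epsilon, b}.
FIRST(H): from H::=b A A we get {b}; from H::=epsilon we get {epsilon}. So FIRST(H) = {epsilon, b}.
FIRST(L): from L::=d H we get {d}. So FIRST(L) = {d}.
FIRST(P): from P::=A P b we get {b, d}; from P::=L f d we get {d}. So FIRST(P) = {b, d}.
FIRST(S): from S::=P H we get {b, d}; from S::=f b we get {f}; from S::=epsilon we get {epsilon}. So FIRST(S) = {epsilon, b, d, f}.
FOLLOW(S) includes $ since S is the start symbol.
FOLLOW(L): in P::=L f d, L is followed by f d with FIRST {f}. Thus FOLLOW(L) = {f}.
FOLLOW(S): in A::=b S d, S is followed by d with FIRST {d}; in A::=b S, the suffix after S is empty, so FOLLOW(S) ⊇ FOLLOW(A) = {$, b, d, f}. Thus FOLLOW(S) = {$, b, d, f}.
FOLLOW(H): in S::=P H, the suffix after H is empty, so FOLLOW(H) ⊇ FOLLOW(S) = {$, b, d, f}; in L::=d H, the suffix after H is empty, so FOLLOW(H) ⊇ FOLLOW(L) = {f}. Thus FOLLOW(H) = {$, b, d, f}.
FOLLOW(A): in H::=b A A (occurrence 1), A is followed by A with FIRST {epsilon, b}; in H::=b A A (occurrence 1), the suffix after A is nullable, so FOLLOW(A) ⊇ FOLLOW(H) = {$, b, d, f}; in H::=b A A (occurrence 2), the suffix after A is empty, so FOLLOW(A) ⊇ FOLLOW(H) = {$, b, d, f}; in P::=A P b, A is followed by P b with FIRST {b, d}. Thus FOLLOW(A) = {$, b, d, f}.
FOLLOW(P): in S::=P H, P is followed by H with FIRST {epsilon, b}; in S::=P H, the suffix after P is nullable, so FOLLOW(P) ⊇ FOLLOW(S) = {$, b, d, f}; in P::=A P b, P is followed by b with FIRST {b}. Thus FOLLOW(P) = {$, b, d, f}.

{$, b, d, f}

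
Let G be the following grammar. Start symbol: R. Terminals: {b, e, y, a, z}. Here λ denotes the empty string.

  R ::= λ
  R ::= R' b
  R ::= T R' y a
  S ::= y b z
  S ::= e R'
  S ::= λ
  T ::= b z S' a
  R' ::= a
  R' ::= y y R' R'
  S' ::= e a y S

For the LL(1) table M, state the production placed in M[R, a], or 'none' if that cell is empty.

FIRST(S) = {λ, e, y}
FIRST(T) = {b}
FIRST(R') = {a, y}
FIRST(S') = {e}
FIRST(R) = {λ, a, b, y}  (via R' b, T R' y a)
FOLLOW(R) includes $ since R is the start symbol.
FOLLOW(R): R appears on no right-hand side. Thus FOLLOW(R) = {$}.
For R ::= λ: FIRST(λ) = {λ}, so it goes in M[R, t] for t ∈ {}; since λ ∈ FIRST, also for every t ∈ FOLLOW(R) = {$}.
For R ::= R' b: FIRST(R' b) = {a, y}, so it goes in M[R, t] for t ∈ {a, y}.
For R ::= T R' y a: FIRST(T R' y a) = {b}, so it goes in M[R, t] for t ∈ {b}.

R ::= R' b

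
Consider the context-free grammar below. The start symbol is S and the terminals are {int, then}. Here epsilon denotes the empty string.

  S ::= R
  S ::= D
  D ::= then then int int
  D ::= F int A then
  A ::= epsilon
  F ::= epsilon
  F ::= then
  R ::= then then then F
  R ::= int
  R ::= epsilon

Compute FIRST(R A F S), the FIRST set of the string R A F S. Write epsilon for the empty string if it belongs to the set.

FIRST(A): from A::=epsilon we get {epsilon}. So FIRST(A) = {epsilon}.
FIRST(F): from F::=epsilon we get {epsilon}; from F::=then we get {then}. So FIRST(F) = {epsilon, then}.
FIRST(R): from R::=then then then F we get {then}; from R::=int we get {int}; from R::=epsilon we get {epsilon}. So FIRST(R) = {epsilon, int, then}.
FIRST(D): from D::=then then int int we get {then}; from D::=F int A then we get {int, then}. So FIRST(D) = {int, then}.
FIRST(S): from S::=R we get {epsilon, int, then}; from S::=D we get {int, then}. So FIRST(S) = {epsilon, int, then}.
FIRST(R A F S): take FIRST of each symbol in turn, carrying on past any symbol whose FIRST contains epsilon; result {epsilon, int, then}.

{epsilon, int, then}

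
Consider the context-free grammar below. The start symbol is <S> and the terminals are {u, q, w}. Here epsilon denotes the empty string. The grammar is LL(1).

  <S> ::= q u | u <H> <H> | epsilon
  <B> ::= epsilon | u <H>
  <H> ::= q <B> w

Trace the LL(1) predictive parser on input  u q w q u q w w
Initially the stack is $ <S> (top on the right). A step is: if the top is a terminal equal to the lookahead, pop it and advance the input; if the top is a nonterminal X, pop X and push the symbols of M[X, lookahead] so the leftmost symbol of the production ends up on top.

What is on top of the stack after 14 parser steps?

w

step 1: stack=$ <S>  input=u q w q u q w w $  — expand <S> ::= u <H> <H>
step 2: stack=$ <H> <H> u  input=u q w q u q w w $  — match u
step 3: stack=$ <H> <H>  input=q w q u q w w $  — expand <H> ::= q <B> w
step 4: stack=$ <H> w <B> q  input=q w q u q w w $  — match q
step 5: stack=$ <H> w <B>  input=w q u q w w $  — expand <B> ::= epsilon
step 6: stack=$ <H> w  input=w q u q w w $  — match w
step 7: stack=$ <H>  input=q u q w w $  — expand <H> ::= q <B> w
step 8: stack=$ w <B> q  input=q u q w w $  — match q
step 9: stack=$ w <B>  input=u q w w $  — expand <B> ::= u <H>
step 10: stack=$ w <H> u  input=u q w w $  — match u
step 11: stack=$ w <H>  input=q w w $  — expand <H> ::= q <B> w
step 12: stack=$ w w <B> q  input=q w w $  — match q
step 13: stack=$ w w <B>  input=w w $  — expand <B> ::= epsilon
step 14: stack=$ w w  input=w w $  — match w
Stack after step 14: $ w (top = w).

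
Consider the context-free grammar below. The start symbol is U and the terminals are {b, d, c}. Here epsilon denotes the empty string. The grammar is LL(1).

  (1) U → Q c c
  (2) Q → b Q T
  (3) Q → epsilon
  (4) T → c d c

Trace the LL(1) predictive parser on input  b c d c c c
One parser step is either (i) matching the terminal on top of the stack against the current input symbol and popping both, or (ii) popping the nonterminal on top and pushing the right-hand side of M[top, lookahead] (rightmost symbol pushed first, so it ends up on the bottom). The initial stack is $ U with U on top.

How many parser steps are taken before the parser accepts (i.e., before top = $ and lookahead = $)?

10

step 1: stack=$ U  input=b c d c c c $  — expand U → Q c c
step 2: stack=$ c c Q  input=b c d c c c $  — expand Q → b Q T
step 3: stack=$ c c T Q b  input=b c d c c c $  — match b
step 4: stack=$ c c T Q  input=c d c c c $  — expand Q → epsilon
step 5: stack=$ c c T  input=c d c c c $  — expand T → c d c
step 6: stack=$ c c c d c  input=c d c c c $  — match c
step 7: stack=$ c c c d  input=d c c c $  — match d
step 8: stack=$ c c c  input=c c c $  — match c
step 9: stack=$ c c  input=c c $  — match c
step 10: stack=$ c  input=c $  — match c
Accept reached after 10 steps.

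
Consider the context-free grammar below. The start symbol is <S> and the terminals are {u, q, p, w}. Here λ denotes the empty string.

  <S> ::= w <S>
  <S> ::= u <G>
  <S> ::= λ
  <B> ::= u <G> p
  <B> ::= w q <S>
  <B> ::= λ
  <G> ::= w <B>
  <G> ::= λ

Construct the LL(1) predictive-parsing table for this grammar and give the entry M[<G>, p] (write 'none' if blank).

<G> ::= λ

FIRST(<S>): from <S>::=w <S> we get {w}; from <S>::=u <G> we get {u}; from <S>::=λ we get {λ}. So FIRST(<S>) = {λ, u, w}.
FIRST(<B>): from <B>::=u <G> p we get {u}; from <B>::=w q <S> we get {w}; from <B>::=λ we get {λ}. So FIRST(<B>) = {λ, u, w}.
FIRST(<G>): from <G>::=w <B> we get {w}; from <G>::=λ we get {λ}. So FIRST(<G>) = {λ, w}.
FOLLOW(<S>) includes $ since <S> is the start symbol.
FOLLOW(<S>): in <S>::=w <S>, the suffix after <S> is empty (adds nothing new); in <B>::=w q <S>, the suffix after <S> is empty, so FOLLOW(<S>) ⊇ FOLLOW(<B>) = {$, p}. Thus FOLLOW(<S>) = {$, p}.
FOLLOW(<G>): in <S>::=u <G>, the suffix after <G> is empty, so FOLLOW(<G>) ⊇ FOLLOW(<S>) = {$, p}; in <B>::=u <G> p, <G> is followed by p with FIRST {p}. Thus FOLLOW(<G>) = {$, p}.
For <G> ::= w <B>: FIRST(w <B>) = {w}, so it goes in M[<G>, t] for t ∈ {w}.
For <G> ::= λ: FIRST(λ) = {λ}, so it goes in M[<G>, t] for t ∈ {}; since λ ∈ FIRST, also for every t ∈ FOLLOW(<G>) = {$, p}.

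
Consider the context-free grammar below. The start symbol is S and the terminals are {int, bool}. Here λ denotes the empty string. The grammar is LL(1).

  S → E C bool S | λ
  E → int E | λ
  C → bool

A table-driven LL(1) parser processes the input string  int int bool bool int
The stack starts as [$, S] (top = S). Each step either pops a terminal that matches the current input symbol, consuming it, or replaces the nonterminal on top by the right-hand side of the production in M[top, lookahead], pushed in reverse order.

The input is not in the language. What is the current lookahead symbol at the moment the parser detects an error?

$

      Stack             Input                    Action
   1  $ S               int int bool bool int $  expand S → E C bool S
   2  $ S bool C E      int int bool bool int $  expand E → int E
   3  $ S bool C E int  int int bool bool int $  match int
   4  $ S bool C E      int bool bool int $      expand E → int E
   5  $ S bool C E int  int bool bool int $      match int
   6  $ S bool C E      bool bool int $          expand E → λ
   7  $ S bool C        bool bool int $          expand C → bool
   8  $ S bool bool     bool bool int $          match bool
   9  $ S bool          bool int $               match bool
  10  $ S               int $                    expand S → E C bool S
  11  $ S bool C E      int $                    expand E → int E
  12  $ S bool C E int  int $                    match int
  13  $ S bool C E      $                        error: M[E, $] is empty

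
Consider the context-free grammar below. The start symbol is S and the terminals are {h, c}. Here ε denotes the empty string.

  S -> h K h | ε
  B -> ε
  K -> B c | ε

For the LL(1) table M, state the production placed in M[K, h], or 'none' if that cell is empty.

FIRST(S) = {ε, h}
FIRST(B) = {ε}
FIRST(K) = {ε, c}  (via B c)
FOLLOW(S) includes $ since S is the start symbol.
FOLLOW(K): in S->h K h, K is followed by h with FIRST {h}. Thus FOLLOW(K) = {h}.
For K -> B c: FIRST(B c) = {c}, so it goes in M[K, t] for t ∈ {c}.
For K -> ε: FIRST(ε) = {ε}, so it goes in M[K, t] for t ∈ {}; since ε ∈ FIRST, also for every t ∈ FOLLOW(K) = {h}.

K -> ε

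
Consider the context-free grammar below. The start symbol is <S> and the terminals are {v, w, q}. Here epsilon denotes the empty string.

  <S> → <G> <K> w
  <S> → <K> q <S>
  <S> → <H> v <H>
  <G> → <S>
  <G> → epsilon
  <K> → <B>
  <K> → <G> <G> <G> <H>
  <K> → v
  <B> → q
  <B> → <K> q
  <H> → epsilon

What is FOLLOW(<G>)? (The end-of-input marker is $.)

FIRST(<H>) = {epsilon}
FIRST(<S>) = {q, v, w}  (via <G> <K> w, <K> q <S>, <H> v <H>)
FIRST(<G>) = {epsilon, q, v, w}  (via <S>)
FIRST(<K>) = {epsilon, q, v, w}  (via <B>, <G> <G> <G> <H>)
FIRST(<B>) = {q, v, w}  (via <K> q)
FOLLOW(<S>) includes $ since <S> is the start symbol.
FOLLOW(<K>): in <S>→<G> <K> w, <K> is followed by w with FIRST {w}; in <S>→<K> q <S>, <K> is followed by q <S> with FIRST {q}; in <B>→<K> q, <K> is followed by q with FIRST {q}. Thus FOLLOW(<K>) = {q, w}.
FOLLOW(<G>): in <S>→<G> <K> w, <G> is followed by <K> w with FIRST {q, v, w}; in <K>→<G> <G> <G> <H> (occurrence 1), <G> is followed by <G> <G> <H> with FIRST {epsilon, q, v, w}; in <K>→<G> <G> <G> <H> (occurrence 1), the suffix after <G> is nullable, so FOLLOW(<G>) ⊇ FOLLOW(<K>) = {q, w}; in <K>→<G> <G> <G> <H> (occurrence 2), <G> is followed by <G> <H> with FIRST {epsilon, q, v, w}; in <K>→<G> <G> <G> <H> (occurrence 2), the suffix after <G> is nullable, so FOLLOW(<G>) ⊇ FOLLOW(<K>) = {q, w}; in <K>→<G> <G> <G> <H> (occurrence 3), <G> is followed by <H> with FIRST {epsilon}; in <K>→<G> <G> <G> <H> (occurrence 3), the suffix after <G> is nullable, so FOLLOW(<G>) ⊇ FOLLOW(<K>) = {q, w}. Thus FOLLOW(<G>) = {q, v, w}.
FOLLOW(<S>): in <S>→<K> q <S>, the suffix after <S> is empty (adds nothing new); in <G>→<S>, the suffix after <S> is empty, so FOLLOW(<S>) ⊇ FOLLOW(<G>) = {q, v, w}. Thus FOLLOW(<S>) = {$, q, v, w}.
FOLLOW(<B>): in <K>→<B>, the suffix after <B> is empty, so FOLLOW(<B>) ⊇ FOLLOW(<K>) = {q, w}. Thus FOLLOW(<B>) = {q, w}.
FOLLOW(<H>): in <S>→<H> v <H> (occurrence 1), <H> is followed by v <H> with FIRST {v}; in <S>→<H> v <H> (occurrence 2), the suffix after <H> is empty, so FOLLOW(<H>) ⊇ FOLLOW(<S>) = {$, q, v, w}; in <K>→<G> <G> <G> <H>, the suffix after <H> is empty, so FOLLOW(<H>) ⊇ FOLLOW(<K>) = {q, w}. Thus FOLLOW(<H>) = {$, q, v, w}.

{q, v, w}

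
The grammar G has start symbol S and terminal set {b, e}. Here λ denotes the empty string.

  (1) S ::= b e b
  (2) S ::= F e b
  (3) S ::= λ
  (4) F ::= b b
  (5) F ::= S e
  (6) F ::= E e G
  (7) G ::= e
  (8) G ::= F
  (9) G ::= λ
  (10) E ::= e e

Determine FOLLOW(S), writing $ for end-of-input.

{$, e}

FIRST(E): from E::=e e we get {e}. So FIRST(E) = {e}.
FIRST(S): from S::=b e b we get {b}; from S::=F e b we get {b, e}; from S::=λ we get {λ}. So FIRST(S) = {λ, b, e}.
FIRST(F): from F::=b b we get {b}; from F::=S e we get {b, e}; from F::=E e G we get {e}. So FIRST(F) = {b, e}.
FIRST(G): from G::=e we get {e}; from G::=F we get {b, e}; from G::=λ we get {λ}. So FIRST(G) = {λ, b, e}.
FOLLOW(S) includes $ since S is the start symbol.
FOLLOW(S): in F::=S e, S is followed by e with FIRST {e}. Thus FOLLOW(S) = {$, e}.
FOLLOW(E): in F::=E e G, E is followed by e G with FIRST {e}. Thus FOLLOW(E) = {e}.
FOLLOW(F): in S::=F e b, F is followed by e b with FIRST {e}; in G::=F, the suffix after F is empty, so FOLLOW(F) ⊇ FOLLOW(G) = {e}. Thus FOLLOW(F) = {e}.
FOLLOW(G): in F::=E e G, the suffix after G is empty, so FOLLOW(G) ⊇ FOLLOW(F) = {e}. Thus FOLLOW(G) = {e}.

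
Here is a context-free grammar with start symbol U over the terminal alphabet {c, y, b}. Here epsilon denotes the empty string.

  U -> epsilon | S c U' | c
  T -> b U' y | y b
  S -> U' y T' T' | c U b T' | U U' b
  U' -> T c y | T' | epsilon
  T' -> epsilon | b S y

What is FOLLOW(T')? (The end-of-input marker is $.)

FIRST(T) = {b, y}
FIRST(T') = {epsilon, b}
FIRST(U') = {epsilon, b, y}  (via T c y, T')
FIRST(U) = {epsilon, b, c, y}  (via S c U')
FIRST(S) = {b, c, y}  (via U' y T' T', U U' b)
FOLLOW(U) includes $ since U is the start symbol.
FOLLOW(U): in S->c U b T', U is followed by b T' with FIRST {b}; in S->U U' b, U is followed by U' b with FIRST {b, y}. Thus FOLLOW(U) = {$, b, y}.
FOLLOW(T): in U'->T c y, T is followed by c y with FIRST {c}. Thus FOLLOW(T) = {c}.
FOLLOW(S): in U->S c U', S is followed by c U' with FIRST {c}; in T'->b S y, S is followed by y with FIRST {y}. Thus FOLLOW(S) = {c, y}.
FOLLOW(U'): in U->S c U', the suffix after U' is empty, so FOLLOW(U') ⊇ FOLLOW(U) = {$, b, y}; in T->b U' y, U' is followed by y with FIRST {y}; in S->U' y T' T', U' is followed by y T' T' with FIRST {y}; in S->U U' b, U' is followed by b with FIRST {b}. Thus FOLLOW(U') = {$, b, y}.
FOLLOW(T'): in S->U' y T' T' (occurrence 1), T' is followed by T' with FIRST {epsilon, b}; in S->U' y T' T' (occurrence 1), the suffix after T' is nullable, so FOLLOW(T') ⊇ FOLLOW(S) = {c, y}; in S->U' y T' T' (occurrence 2), the suffix after T' is empty, so FOLLOW(T') ⊇ FOLLOW(S) = {c, y}; in S->c U b T', the suffix after T' is empty, so FOLLOW(T') ⊇ FOLLOW(S) = {c, y}; in U'->T', the suffix after T' is empty, so FOLLOW(T') ⊇ FOLLOW(U') = {$, b, y}. Thus FOLLOW(T') = {$, b, c, y}.

{$, b, c, y}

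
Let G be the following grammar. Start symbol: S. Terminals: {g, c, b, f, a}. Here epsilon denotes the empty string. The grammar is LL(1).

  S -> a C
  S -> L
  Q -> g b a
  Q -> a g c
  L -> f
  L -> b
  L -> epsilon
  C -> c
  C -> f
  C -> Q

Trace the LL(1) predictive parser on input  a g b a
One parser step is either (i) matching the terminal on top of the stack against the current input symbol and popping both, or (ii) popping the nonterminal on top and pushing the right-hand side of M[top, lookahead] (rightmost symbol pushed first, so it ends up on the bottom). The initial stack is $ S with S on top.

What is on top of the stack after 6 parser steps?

     Stack    Input      Action
  1  $ S      a g b a $  expand S -> a C
  2  $ C a    a g b a $  match a
  3  $ C      g b a $    expand C -> Q
  4  $ Q      g b a $    expand Q -> g b a
  5  $ a b g  g b a $    match g
  6  $ a b    b a $      match b
Stack after step 6: $ a (top = a).

a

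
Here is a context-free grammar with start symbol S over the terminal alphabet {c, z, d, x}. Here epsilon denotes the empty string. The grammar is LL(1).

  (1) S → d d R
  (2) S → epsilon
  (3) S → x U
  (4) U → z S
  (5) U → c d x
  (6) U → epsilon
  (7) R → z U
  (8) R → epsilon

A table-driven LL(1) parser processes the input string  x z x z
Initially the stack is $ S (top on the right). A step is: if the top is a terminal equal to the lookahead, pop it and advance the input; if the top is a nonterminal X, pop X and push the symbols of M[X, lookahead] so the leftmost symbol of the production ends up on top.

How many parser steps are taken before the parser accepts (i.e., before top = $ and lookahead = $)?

     Stack  Input      Action
  1  $ S    x z x z $  expand S → x U
  2  $ U x  x z x z $  match x
  3  $ U    z x z $    expand U → z S
  4  $ S z  z x z $    match z
  5  $ S    x z $      expand S → x U
  6  $ U x  x z $      match x
  7  $ U    z $        expand U → z S
  8  $ S z  z $        match z
  9  $ S    $          expand S → epsilon
Accept reached after 9 steps.

9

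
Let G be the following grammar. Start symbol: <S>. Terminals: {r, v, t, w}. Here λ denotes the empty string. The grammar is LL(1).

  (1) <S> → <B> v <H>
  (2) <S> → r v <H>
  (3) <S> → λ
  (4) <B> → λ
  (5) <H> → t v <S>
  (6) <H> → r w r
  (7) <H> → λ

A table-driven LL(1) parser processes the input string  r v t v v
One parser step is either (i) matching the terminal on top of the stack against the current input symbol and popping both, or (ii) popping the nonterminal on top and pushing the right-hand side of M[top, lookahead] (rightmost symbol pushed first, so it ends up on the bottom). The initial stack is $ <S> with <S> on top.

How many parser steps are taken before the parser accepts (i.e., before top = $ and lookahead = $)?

      Stack        Input        Action
   1  $ <S>        r v t v v $  expand <S> → r v <H>
   2  $ <H> v r    r v t v v $  match r
   3  $ <H> v      v t v v $    match v
   4  $ <H>        t v v $      expand <H> → t v <S>
   5  $ <S> v t    t v v $      match t
   6  $ <S> v      v v $        match v
   7  $ <S>        v $          expand <S> → <B> v <H>
   8  $ <H> v <B>  v $          expand <B> → λ
   9  $ <H> v      v $          match v
  10  $ <H>        $            expand <H> → λ
Accept reached after 10 steps.

10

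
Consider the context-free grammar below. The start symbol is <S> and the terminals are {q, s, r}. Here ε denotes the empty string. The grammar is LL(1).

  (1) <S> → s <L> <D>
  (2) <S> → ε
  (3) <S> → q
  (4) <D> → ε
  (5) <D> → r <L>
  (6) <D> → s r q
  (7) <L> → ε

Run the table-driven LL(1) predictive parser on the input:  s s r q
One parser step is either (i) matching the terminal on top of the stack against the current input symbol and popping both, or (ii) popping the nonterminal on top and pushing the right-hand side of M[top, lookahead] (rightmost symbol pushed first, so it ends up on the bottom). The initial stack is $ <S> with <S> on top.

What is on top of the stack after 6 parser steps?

     Stack        Input      Action
  1  $ <S>        s s r q $  expand <S> → s <L> <D>
  2  $ <D> <L> s  s s r q $  match s
  3  $ <D> <L>    s r q $    expand <L> → ε
  4  $ <D>        s r q $    expand <D> → s r q
  5  $ q r s      s r q $    match s
  6  $ q r        r q $      match r
Stack after step 6: $ q (top = q).

q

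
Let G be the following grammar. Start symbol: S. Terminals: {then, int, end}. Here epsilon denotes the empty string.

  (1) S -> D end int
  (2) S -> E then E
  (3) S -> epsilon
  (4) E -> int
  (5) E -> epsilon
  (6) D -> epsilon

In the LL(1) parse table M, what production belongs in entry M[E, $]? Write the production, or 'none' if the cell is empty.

FIRST(E) = {epsilon, int}
FIRST(D) = {epsilon}
FIRST(S) = {epsilon, end, int, then}  (via D end int, E then E)
FOLLOW(S) includes $ since S is the start symbol.
FOLLOW(S): S appears on no right-hand side. Thus FOLLOW(S) = {$}.
FOLLOW(E): in S->E then E (occurrence 1), E is followed by then E with FIRST {then}; in S->E then E (occurrence 2), the suffix after E is empty, so FOLLOW(E) ⊇ FOLLOW(S) = {$}. Thus FOLLOW(E) = {$, then}.
For E -> int: FIRST(int) = {int}, so it goes in M[E, t] for t ∈ {int}.
For E -> epsilon: FIRST(epsilon) = {epsilon}, so it goes in M[E, t] for t ∈ {}; since epsilon ∈ FIRST, also for every t ∈ FOLLOW(E) = {$, then}.

E -> epsilon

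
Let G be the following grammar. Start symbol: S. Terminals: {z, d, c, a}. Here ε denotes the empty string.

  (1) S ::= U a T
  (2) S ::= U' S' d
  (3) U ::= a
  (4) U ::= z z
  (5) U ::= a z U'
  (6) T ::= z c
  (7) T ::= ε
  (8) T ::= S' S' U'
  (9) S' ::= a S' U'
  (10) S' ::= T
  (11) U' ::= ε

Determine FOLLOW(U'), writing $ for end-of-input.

{$, a, d, z}

FIRST(U): from U::=a we get {a}; from U::=z z we get {z}; from U::=a z U' we get {a}. So FIRST(U) = {a, z}.
FIRST(U'): from U'::=ε we get {ε}. So FIRST(U') = {ε}.
FIRST(S): from S::=U a T we get {a, z}; from S::=U' S' d we get {a, d, z}. So FIRST(S) = {a, d, z}.
FIRST(T): from T::=z c we get {z}; from T::=ε we get {ε}; from T::=S' S' U' we get {ε, a, z}. So FIRST(T) = {ε, a, z}.
FIRST(S'): from S'::=a S' U' we get {a}; from S'::=T we get {ε, a, z}. So FIRST(S') = {ε, a, z}.
FOLLOW(S) includes $ since S is the start symbol.
FOLLOW(S): S appears on no right-hand side. Thus FOLLOW(S) = {$}.
FOLLOW(U): in S::=U a T, U is followed by a T with FIRST {a}. Thus FOLLOW(U) = {a}.
FOLLOW(T): in S::=U a T, the suffix after T is empty, so FOLLOW(T) ⊇ FOLLOW(S) = {$}; in S'::=T, the suffix after T is empty, so FOLLOW(T) ⊇ FOLLOW(S') = {$, a, d, z}. Thus FOLLOW(T) = {$, a, d, z}.
FOLLOW(S'): in S::=U' S' d, S' is followed by d with FIRST {d}; in T::=S' S' U' (occurrence 1), S' is followed by S' U' with FIRST {ε, a, z}; in T::=S' S' U' (occurrence 1), the suffix after S' is nullable, so FOLLOW(S') ⊇ FOLLOW(T) = {$, a, d, z}; in T::=S' S' U' (occurrence 2), S' is followed by U' with FIRST {ε}; in T::=S' S' U' (occurrence 2), the suffix after S' is nullable, so FOLLOW(S') ⊇ FOLLOW(T) = {$, a, d, z}; in S'::=a S' U', S' is followed by U' with FIRST {ε}; in S'::=a S' U', the suffix after S' is nullable (adds nothing new). Thus FOLLOW(S') = {$, a, d, z}.
FOLLOW(U'): in S::=U' S' d, U' is followed by S' d with FIRST {a, d, z}; in U::=a z U', the suffix after U' is empty, so FOLLOW(U') ⊇ FOLLOW(U) = {a}; in T::=S' S' U', the suffix after U' is empty, so FOLLOW(U') ⊇ FOLLOW(T) = {$, a, d, z}; in S'::=a S' U', the suffix after U' is empty, so FOLLOW(U') ⊇ FOLLOW(S') = {$, a, d, z}. Thus FOLLOW(U') = {$, a, d, z}.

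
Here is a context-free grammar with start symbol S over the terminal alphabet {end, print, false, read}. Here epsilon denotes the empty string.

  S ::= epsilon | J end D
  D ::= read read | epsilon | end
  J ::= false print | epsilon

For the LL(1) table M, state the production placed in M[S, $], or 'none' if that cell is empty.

S ::= epsilon

FIRST(D) = {epsilon, end, read}
FIRST(J) = {epsilon, false}
FIRST(S) = {epsilon, end, false}  (via J end D)
FOLLOW(S) includes $ since S is the start symbol.
FOLLOW(S): S appears on no right-hand side. Thus FOLLOW(S) = {$}.
For S ::= epsilon: FIRST(epsilon) = {epsilon}, so it goes in M[S, t] for t ∈ {}; since epsilon ∈ FIRST, also for every t ∈ FOLLOW(S) = {$}.
For S ::= J end D: FIRST(J end D) = {end, false}, so it goes in M[S, t] for t ∈ {end, false}.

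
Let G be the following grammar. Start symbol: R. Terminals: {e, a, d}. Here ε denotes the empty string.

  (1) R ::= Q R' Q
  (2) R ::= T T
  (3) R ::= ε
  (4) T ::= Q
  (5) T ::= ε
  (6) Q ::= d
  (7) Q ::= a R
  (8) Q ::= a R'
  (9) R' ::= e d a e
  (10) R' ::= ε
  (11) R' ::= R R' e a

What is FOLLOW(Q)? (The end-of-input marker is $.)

FIRST(Q): from Q::=d we get {d}; from Q::=a R we get {a}; from Q::=a R' we get {a}. So FIRST(Q) = {a, d}.
FIRST(T): from T::=Q we get {a, d}; from T::=ε we get {ε}. So FIRST(T) = {ε, a, d}.
FIRST(R): from R::=Q R' Q we get {a, d}; from R::=T T we get {ε, a, d}; from R::=ε we get {ε}. So FIRST(R) = {ε, a, d}.
FIRST(R'): from R'::=e d a e we get {e}; from R'::=ε we get {ε}; from R'::=R R' e a we get {a, d, e}. So FIRST(R') = {ε, a, d, e}.
FOLLOW(R) includes $ since R is the start symbol.
FOLLOW(R): in Q::=a R, the suffix after R is empty, so FOLLOW(R) ⊇ FOLLOW(Q) = {$, a, d, e}; in R'::=R R' e a, R is followed by R' e a with FIRST {a, d, e}. Thus FOLLOW(R) = {$, a, d, e}.
FOLLOW(T): in R::=T T (occurrence 1), T is followed by T with FIRST {ε, a, d}; in R::=T T (occurrence 1), the suffix after T is nullable, so FOLLOW(T) ⊇ FOLLOW(R) = {$, a, d, e}; in R::=T T (occurrence 2), the suffix after T is empty, so FOLLOW(T) ⊇ FOLLOW(R) = {$, a, d, e}. Thus FOLLOW(T) = {$, a, d, e}.
FOLLOW(Q): in R::=Q R' Q (occurrence 1), Q is followed by R' Q with FIRST {a, d, e}; in R::=Q R' Q (occurrence 2), the suffix after Q is empty, so FOLLOW(Q) ⊇ FOLLOW(R) = {$, a, d, e}; in T::=Q, the suffix after Q is empty, so FOLLOW(Q) ⊇ FOLLOW(T) = {$, a, d, e}. Thus FOLLOW(Q) = {$, a, d, e}.
FOLLOW(R'): in R::=Q R' Q, R' is followed by Q with FIRST {a, d}; in Q::=a R', the suffix after R' is empty, so FOLLOW(R') ⊇ FOLLOW(Q) = {$, a, d, e}; in R'::=R R' e a, R' is followed by e a with FIRST {e}. Thus FOLLOW(R') = {$, a, d, e}.

{$, a, d, e}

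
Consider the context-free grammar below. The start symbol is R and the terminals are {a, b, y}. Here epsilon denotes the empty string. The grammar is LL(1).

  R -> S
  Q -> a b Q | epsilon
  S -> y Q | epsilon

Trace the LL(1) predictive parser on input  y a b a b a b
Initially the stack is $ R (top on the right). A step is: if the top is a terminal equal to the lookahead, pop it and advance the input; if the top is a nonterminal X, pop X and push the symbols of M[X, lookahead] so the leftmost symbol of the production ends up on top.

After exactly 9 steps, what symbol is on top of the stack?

Q

step 1: stack=$ R  input=y a b a b a b $  — expand R -> S
step 2: stack=$ S  input=y a b a b a b $  — expand S -> y Q
step 3: stack=$ Q y  input=y a b a b a b $  — match y
step 4: stack=$ Q  input=a b a b a b $  — expand Q -> a b Q
step 5: stack=$ Q b a  input=a b a b a b $  — match a
step 6: stack=$ Q b  input=b a b a b $  — match b
step 7: stack=$ Q  input=a b a b $  — expand Q -> a b Q
step 8: stack=$ Q b a  input=a b a b $  — match a
step 9: stack=$ Q b  input=b a b $  — match b
Stack after step 9: $ Q (top = Q).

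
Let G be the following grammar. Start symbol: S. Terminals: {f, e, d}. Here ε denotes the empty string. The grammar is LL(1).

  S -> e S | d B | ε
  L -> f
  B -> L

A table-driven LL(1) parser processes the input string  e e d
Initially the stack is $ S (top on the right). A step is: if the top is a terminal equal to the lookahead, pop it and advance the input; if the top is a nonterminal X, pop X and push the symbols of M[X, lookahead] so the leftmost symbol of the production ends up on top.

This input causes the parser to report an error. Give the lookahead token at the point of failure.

     Stack  Input    Action
  1  $ S    e e d $  expand S -> e S
  2  $ S e  e e d $  match e
  3  $ S    e d $    expand S -> e S
  4  $ S e  e d $    match e
  5  $ S    d $      expand S -> d B
  6  $ B d  d $      match d
  7  $ B    $        error: M[B, $] is empty

$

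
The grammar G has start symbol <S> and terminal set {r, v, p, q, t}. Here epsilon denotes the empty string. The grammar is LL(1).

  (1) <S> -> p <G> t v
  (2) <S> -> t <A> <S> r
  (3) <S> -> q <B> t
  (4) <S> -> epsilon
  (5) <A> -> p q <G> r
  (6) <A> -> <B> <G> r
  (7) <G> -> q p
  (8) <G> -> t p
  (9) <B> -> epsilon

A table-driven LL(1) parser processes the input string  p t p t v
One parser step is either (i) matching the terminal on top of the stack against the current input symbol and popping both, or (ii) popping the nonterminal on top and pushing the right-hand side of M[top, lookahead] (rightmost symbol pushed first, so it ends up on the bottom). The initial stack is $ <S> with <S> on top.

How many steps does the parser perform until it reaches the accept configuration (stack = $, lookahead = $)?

step 1: stack=$ <S>  input=p t p t v $  — expand <S> -> p <G> t v
step 2: stack=$ v t <G> p  input=p t p t v $  — match p
step 3: stack=$ v t <G>  input=t p t v $  — expand <G> -> t p
step 4: stack=$ v t p t  input=t p t v $  — match t
step 5: stack=$ v t p  input=p t v $  — match p
step 6: stack=$ v t  input=t v $  — match t
step 7: stack=$ v  input=v $  — match v
Accept reached after 7 steps.

7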